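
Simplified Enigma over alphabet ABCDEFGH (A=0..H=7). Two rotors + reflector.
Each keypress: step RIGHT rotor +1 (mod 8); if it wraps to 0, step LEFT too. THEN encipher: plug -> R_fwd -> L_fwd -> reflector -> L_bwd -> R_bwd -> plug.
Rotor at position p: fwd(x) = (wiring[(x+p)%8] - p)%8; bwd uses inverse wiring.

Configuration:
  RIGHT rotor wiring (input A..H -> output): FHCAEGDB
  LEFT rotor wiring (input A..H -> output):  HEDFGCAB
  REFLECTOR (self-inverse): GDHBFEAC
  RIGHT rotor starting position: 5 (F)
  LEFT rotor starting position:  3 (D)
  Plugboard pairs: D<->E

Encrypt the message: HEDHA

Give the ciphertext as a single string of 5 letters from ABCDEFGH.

Answer: FFBCB

Derivation:
Char 1 ('H'): step: R->6, L=3; H->plug->H->R->A->L->C->refl->H->L'->C->R'->F->plug->F
Char 2 ('E'): step: R->7, L=3; E->plug->D->R->D->L->F->refl->E->L'->F->R'->F->plug->F
Char 3 ('D'): step: R->0, L->4 (L advanced); D->plug->E->R->E->L->D->refl->B->L'->H->R'->B->plug->B
Char 4 ('H'): step: R->1, L=4; H->plug->H->R->E->L->D->refl->B->L'->H->R'->C->plug->C
Char 5 ('A'): step: R->2, L=4; A->plug->A->R->A->L->C->refl->H->L'->G->R'->B->plug->B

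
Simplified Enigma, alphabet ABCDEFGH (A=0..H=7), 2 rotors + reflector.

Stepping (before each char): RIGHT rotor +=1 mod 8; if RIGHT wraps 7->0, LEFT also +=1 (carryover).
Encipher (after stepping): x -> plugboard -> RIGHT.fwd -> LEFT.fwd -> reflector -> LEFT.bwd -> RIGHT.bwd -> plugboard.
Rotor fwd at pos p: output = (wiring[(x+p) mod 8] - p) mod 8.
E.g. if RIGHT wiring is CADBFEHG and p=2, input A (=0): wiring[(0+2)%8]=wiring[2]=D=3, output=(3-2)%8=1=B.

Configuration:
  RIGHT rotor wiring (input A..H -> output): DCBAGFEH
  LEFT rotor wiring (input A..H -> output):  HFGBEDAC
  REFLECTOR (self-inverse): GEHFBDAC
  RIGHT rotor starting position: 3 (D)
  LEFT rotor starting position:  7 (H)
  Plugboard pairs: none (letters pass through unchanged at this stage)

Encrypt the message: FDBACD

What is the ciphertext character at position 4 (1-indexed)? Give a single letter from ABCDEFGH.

Char 1 ('F'): step: R->4, L=7; F->plug->F->R->G->L->E->refl->B->L'->H->R'->E->plug->E
Char 2 ('D'): step: R->5, L=7; D->plug->D->R->G->L->E->refl->B->L'->H->R'->B->plug->B
Char 3 ('B'): step: R->6, L=7; B->plug->B->R->B->L->A->refl->G->L'->C->R'->F->plug->F
Char 4 ('A'): step: R->7, L=7; A->plug->A->R->A->L->D->refl->F->L'->F->R'->H->plug->H

H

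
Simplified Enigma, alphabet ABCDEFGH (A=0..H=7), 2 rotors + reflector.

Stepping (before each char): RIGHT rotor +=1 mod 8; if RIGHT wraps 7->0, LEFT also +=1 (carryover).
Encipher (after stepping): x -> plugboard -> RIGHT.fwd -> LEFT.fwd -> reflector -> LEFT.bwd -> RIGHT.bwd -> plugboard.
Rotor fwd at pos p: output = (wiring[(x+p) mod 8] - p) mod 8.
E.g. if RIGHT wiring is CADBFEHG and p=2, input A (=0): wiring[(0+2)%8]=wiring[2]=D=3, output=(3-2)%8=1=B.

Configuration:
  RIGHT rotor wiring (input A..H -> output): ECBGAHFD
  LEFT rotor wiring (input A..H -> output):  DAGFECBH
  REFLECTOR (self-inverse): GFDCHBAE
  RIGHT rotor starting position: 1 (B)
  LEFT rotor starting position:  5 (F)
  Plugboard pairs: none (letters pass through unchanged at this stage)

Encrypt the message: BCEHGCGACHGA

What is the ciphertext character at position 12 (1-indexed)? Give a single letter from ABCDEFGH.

Char 1 ('B'): step: R->2, L=5; B->plug->B->R->E->L->D->refl->C->L'->C->R'->G->plug->G
Char 2 ('C'): step: R->3, L=5; C->plug->C->R->E->L->D->refl->C->L'->C->R'->D->plug->D
Char 3 ('E'): step: R->4, L=5; E->plug->E->R->A->L->F->refl->B->L'->F->R'->G->plug->G
Char 4 ('H'): step: R->5, L=5; H->plug->H->R->D->L->G->refl->A->L'->G->R'->C->plug->C
Char 5 ('G'): step: R->6, L=5; G->plug->G->R->C->L->C->refl->D->L'->E->R'->D->plug->D
Char 6 ('C'): step: R->7, L=5; C->plug->C->R->D->L->G->refl->A->L'->G->R'->H->plug->H
Char 7 ('G'): step: R->0, L->6 (L advanced); G->plug->G->R->F->L->H->refl->E->L'->H->R'->F->plug->F
Char 8 ('A'): step: R->1, L=6; A->plug->A->R->B->L->B->refl->F->L'->C->R'->G->plug->G
Char 9 ('C'): step: R->2, L=6; C->plug->C->R->G->L->G->refl->A->L'->E->R'->B->plug->B
Char 10 ('H'): step: R->3, L=6; H->plug->H->R->G->L->G->refl->A->L'->E->R'->C->plug->C
Char 11 ('G'): step: R->4, L=6; G->plug->G->R->F->L->H->refl->E->L'->H->R'->D->plug->D
Char 12 ('A'): step: R->5, L=6; A->plug->A->R->C->L->F->refl->B->L'->B->R'->G->plug->G

G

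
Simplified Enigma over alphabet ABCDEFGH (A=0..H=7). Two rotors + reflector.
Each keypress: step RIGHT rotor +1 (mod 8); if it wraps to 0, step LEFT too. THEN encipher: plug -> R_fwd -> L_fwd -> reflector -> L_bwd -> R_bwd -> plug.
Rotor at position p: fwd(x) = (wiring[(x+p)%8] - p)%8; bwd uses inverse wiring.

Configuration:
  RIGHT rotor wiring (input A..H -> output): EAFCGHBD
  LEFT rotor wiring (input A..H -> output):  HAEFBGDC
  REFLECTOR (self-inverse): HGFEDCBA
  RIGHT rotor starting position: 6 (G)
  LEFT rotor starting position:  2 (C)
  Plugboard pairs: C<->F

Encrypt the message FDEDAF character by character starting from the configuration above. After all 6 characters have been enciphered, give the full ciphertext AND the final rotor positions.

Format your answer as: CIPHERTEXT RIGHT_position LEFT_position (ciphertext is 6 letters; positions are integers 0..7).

Char 1 ('F'): step: R->7, L=2; F->plug->C->R->B->L->D->refl->E->L'->D->R'->E->plug->E
Char 2 ('D'): step: R->0, L->3 (L advanced); D->plug->D->R->C->L->D->refl->E->L'->F->R'->C->plug->F
Char 3 ('E'): step: R->1, L=3; E->plug->E->R->G->L->F->refl->C->L'->A->R'->F->plug->C
Char 4 ('D'): step: R->2, L=3; D->plug->D->R->F->L->E->refl->D->L'->C->R'->G->plug->G
Char 5 ('A'): step: R->3, L=3; A->plug->A->R->H->L->B->refl->G->L'->B->R'->F->plug->C
Char 6 ('F'): step: R->4, L=3; F->plug->C->R->F->L->E->refl->D->L'->C->R'->A->plug->A
Final: ciphertext=EFCGCA, RIGHT=4, LEFT=3

Answer: EFCGCA 4 3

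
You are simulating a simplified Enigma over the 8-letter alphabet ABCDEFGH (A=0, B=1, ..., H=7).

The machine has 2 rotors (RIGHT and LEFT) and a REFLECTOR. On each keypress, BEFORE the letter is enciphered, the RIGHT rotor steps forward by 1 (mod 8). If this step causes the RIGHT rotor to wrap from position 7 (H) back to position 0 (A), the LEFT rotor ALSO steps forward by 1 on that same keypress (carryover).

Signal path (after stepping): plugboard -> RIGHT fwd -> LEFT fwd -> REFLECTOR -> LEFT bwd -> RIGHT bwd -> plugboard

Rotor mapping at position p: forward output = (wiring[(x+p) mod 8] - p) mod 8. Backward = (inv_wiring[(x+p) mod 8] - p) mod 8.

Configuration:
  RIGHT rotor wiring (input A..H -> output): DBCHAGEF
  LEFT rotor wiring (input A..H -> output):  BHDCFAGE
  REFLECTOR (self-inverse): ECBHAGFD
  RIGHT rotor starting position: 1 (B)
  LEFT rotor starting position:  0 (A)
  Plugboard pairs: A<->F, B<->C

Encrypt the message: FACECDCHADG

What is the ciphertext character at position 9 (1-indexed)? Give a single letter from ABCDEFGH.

Char 1 ('F'): step: R->2, L=0; F->plug->A->R->A->L->B->refl->C->L'->D->R'->F->plug->A
Char 2 ('A'): step: R->3, L=0; A->plug->F->R->A->L->B->refl->C->L'->D->R'->C->plug->B
Char 3 ('C'): step: R->4, L=0; C->plug->B->R->C->L->D->refl->H->L'->B->R'->D->plug->D
Char 4 ('E'): step: R->5, L=0; E->plug->E->R->E->L->F->refl->G->L'->G->R'->D->plug->D
Char 5 ('C'): step: R->6, L=0; C->plug->B->R->H->L->E->refl->A->L'->F->R'->C->plug->B
Char 6 ('D'): step: R->7, L=0; D->plug->D->R->D->L->C->refl->B->L'->A->R'->E->plug->E
Char 7 ('C'): step: R->0, L->1 (L advanced); C->plug->B->R->B->L->C->refl->B->L'->C->R'->C->plug->B
Char 8 ('H'): step: R->1, L=1; H->plug->H->R->C->L->B->refl->C->L'->B->R'->B->plug->C
Char 9 ('A'): step: R->2, L=1; A->plug->F->R->D->L->E->refl->A->L'->H->R'->H->plug->H

H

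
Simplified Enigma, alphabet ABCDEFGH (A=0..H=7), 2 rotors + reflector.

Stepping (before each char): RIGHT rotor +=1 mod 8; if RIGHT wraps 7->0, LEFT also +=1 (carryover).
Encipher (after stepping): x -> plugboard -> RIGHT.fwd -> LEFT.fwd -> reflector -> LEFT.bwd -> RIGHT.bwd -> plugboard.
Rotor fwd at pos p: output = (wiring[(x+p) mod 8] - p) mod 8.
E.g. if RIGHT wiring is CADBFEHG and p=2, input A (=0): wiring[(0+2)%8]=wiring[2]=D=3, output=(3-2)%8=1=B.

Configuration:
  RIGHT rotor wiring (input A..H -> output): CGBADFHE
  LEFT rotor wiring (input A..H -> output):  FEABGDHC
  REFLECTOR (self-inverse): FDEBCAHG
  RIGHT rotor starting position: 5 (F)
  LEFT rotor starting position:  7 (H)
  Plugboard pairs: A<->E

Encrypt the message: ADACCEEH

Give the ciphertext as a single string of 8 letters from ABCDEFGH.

Answer: DCFHEGBF

Derivation:
Char 1 ('A'): step: R->6, L=7; A->plug->E->R->D->L->B->refl->D->L'->A->R'->D->plug->D
Char 2 ('D'): step: R->7, L=7; D->plug->D->R->C->L->F->refl->A->L'->H->R'->C->plug->C
Char 3 ('A'): step: R->0, L->0 (L advanced); A->plug->E->R->D->L->B->refl->D->L'->F->R'->F->plug->F
Char 4 ('C'): step: R->1, L=0; C->plug->C->R->H->L->C->refl->E->L'->B->R'->H->plug->H
Char 5 ('C'): step: R->2, L=0; C->plug->C->R->B->L->E->refl->C->L'->H->R'->A->plug->E
Char 6 ('E'): step: R->3, L=0; E->plug->A->R->F->L->D->refl->B->L'->D->R'->G->plug->G
Char 7 ('E'): step: R->4, L=0; E->plug->A->R->H->L->C->refl->E->L'->B->R'->B->plug->B
Char 8 ('H'): step: R->5, L=0; H->plug->H->R->G->L->H->refl->G->L'->E->R'->F->plug->F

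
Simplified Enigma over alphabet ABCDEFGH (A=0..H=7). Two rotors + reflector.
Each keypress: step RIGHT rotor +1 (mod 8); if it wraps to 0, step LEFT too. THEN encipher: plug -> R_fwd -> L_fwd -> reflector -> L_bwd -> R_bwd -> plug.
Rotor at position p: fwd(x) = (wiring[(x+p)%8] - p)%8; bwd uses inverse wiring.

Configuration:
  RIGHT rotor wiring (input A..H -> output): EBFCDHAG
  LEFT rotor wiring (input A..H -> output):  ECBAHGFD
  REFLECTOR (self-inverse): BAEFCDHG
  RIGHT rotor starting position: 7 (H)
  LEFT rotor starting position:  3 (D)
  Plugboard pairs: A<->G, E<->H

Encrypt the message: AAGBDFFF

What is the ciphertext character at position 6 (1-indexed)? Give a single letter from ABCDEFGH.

Char 1 ('A'): step: R->0, L->4 (L advanced); A->plug->G->R->A->L->D->refl->F->L'->G->R'->H->plug->E
Char 2 ('A'): step: R->1, L=4; A->plug->G->R->F->L->G->refl->H->L'->D->R'->H->plug->E
Char 3 ('G'): step: R->2, L=4; G->plug->A->R->D->L->H->refl->G->L'->F->R'->D->plug->D
Char 4 ('B'): step: R->3, L=4; B->plug->B->R->A->L->D->refl->F->L'->G->R'->G->plug->A
Char 5 ('D'): step: R->4, L=4; D->plug->D->R->C->L->B->refl->A->L'->E->R'->C->plug->C
Char 6 ('F'): step: R->5, L=4; F->plug->F->R->A->L->D->refl->F->L'->G->R'->H->plug->E

E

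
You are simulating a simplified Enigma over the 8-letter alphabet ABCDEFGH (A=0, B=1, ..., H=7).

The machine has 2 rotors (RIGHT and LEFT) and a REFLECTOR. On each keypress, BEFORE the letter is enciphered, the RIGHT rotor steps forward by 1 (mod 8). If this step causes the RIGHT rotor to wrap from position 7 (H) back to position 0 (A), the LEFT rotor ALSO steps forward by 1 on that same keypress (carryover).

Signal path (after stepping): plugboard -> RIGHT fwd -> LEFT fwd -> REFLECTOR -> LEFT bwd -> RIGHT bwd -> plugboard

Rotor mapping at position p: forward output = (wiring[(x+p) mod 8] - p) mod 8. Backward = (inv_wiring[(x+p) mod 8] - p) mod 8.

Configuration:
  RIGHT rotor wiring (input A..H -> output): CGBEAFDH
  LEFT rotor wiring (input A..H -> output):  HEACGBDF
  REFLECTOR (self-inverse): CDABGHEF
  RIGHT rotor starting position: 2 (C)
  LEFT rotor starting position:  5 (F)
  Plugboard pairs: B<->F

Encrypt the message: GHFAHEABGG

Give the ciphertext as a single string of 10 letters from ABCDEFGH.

Char 1 ('G'): step: R->3, L=5; G->plug->G->R->D->L->C->refl->A->L'->C->R'->C->plug->C
Char 2 ('H'): step: R->4, L=5; H->plug->H->R->A->L->E->refl->G->L'->B->R'->B->plug->F
Char 3 ('F'): step: R->5, L=5; F->plug->B->R->G->L->F->refl->H->L'->E->R'->F->plug->B
Char 4 ('A'): step: R->6, L=5; A->plug->A->R->F->L->D->refl->B->L'->H->R'->H->plug->H
Char 5 ('H'): step: R->7, L=5; H->plug->H->R->E->L->H->refl->F->L'->G->R'->G->plug->G
Char 6 ('E'): step: R->0, L->6 (L advanced); E->plug->E->R->A->L->F->refl->H->L'->B->R'->C->plug->C
Char 7 ('A'): step: R->1, L=6; A->plug->A->R->F->L->E->refl->G->L'->D->R'->C->plug->C
Char 8 ('B'): step: R->2, L=6; B->plug->F->R->F->L->E->refl->G->L'->D->R'->D->plug->D
Char 9 ('G'): step: R->3, L=6; G->plug->G->R->D->L->G->refl->E->L'->F->R'->B->plug->F
Char 10 ('G'): step: R->4, L=6; G->plug->G->R->F->L->E->refl->G->L'->D->R'->D->plug->D

Answer: CFBHGCCDFD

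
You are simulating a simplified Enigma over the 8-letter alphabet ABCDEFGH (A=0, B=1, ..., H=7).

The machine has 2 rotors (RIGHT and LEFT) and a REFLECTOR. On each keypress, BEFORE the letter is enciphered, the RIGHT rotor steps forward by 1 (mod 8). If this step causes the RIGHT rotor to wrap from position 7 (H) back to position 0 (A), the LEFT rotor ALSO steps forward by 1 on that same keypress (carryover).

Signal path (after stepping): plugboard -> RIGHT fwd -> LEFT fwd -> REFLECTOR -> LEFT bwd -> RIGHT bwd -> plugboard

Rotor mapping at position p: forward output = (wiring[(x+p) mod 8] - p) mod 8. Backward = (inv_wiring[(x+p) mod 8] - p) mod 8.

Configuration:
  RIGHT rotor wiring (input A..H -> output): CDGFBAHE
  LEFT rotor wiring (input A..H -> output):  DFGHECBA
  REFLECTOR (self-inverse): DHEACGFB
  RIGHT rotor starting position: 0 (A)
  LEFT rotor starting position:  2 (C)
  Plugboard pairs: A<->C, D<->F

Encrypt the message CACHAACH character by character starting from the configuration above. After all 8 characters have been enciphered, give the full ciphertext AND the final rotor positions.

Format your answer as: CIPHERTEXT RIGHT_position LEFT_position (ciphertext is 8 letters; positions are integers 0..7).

Answer: FBGCCBGB 0 3

Derivation:
Char 1 ('C'): step: R->1, L=2; C->plug->A->R->C->L->C->refl->E->L'->A->R'->D->plug->F
Char 2 ('A'): step: R->2, L=2; A->plug->C->R->H->L->D->refl->A->L'->D->R'->B->plug->B
Char 3 ('C'): step: R->3, L=2; C->plug->A->R->C->L->C->refl->E->L'->A->R'->G->plug->G
Char 4 ('H'): step: R->4, L=2; H->plug->H->R->B->L->F->refl->G->L'->F->R'->A->plug->C
Char 5 ('A'): step: R->5, L=2; A->plug->C->R->H->L->D->refl->A->L'->D->R'->A->plug->C
Char 6 ('A'): step: R->6, L=2; A->plug->C->R->E->L->H->refl->B->L'->G->R'->B->plug->B
Char 7 ('C'): step: R->7, L=2; C->plug->A->R->F->L->G->refl->F->L'->B->R'->G->plug->G
Char 8 ('H'): step: R->0, L->3 (L advanced); H->plug->H->R->E->L->F->refl->G->L'->D->R'->B->plug->B
Final: ciphertext=FBGCCBGB, RIGHT=0, LEFT=3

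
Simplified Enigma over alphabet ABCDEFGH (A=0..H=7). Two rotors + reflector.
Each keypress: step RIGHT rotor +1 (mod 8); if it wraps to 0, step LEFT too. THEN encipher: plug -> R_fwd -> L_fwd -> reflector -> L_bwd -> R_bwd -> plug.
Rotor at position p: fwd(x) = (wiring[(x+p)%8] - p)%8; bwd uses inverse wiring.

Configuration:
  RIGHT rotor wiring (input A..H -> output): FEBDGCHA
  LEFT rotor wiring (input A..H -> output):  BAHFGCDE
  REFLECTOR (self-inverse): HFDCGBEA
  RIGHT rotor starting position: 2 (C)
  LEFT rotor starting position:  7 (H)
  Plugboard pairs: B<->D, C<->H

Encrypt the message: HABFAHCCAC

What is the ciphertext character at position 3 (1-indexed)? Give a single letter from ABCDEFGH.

Char 1 ('H'): step: R->3, L=7; H->plug->C->R->H->L->E->refl->G->L'->E->R'->D->plug->B
Char 2 ('A'): step: R->4, L=7; A->plug->A->R->C->L->B->refl->F->L'->A->R'->F->plug->F
Char 3 ('B'): step: R->5, L=7; B->plug->D->R->A->L->F->refl->B->L'->C->R'->B->plug->D

D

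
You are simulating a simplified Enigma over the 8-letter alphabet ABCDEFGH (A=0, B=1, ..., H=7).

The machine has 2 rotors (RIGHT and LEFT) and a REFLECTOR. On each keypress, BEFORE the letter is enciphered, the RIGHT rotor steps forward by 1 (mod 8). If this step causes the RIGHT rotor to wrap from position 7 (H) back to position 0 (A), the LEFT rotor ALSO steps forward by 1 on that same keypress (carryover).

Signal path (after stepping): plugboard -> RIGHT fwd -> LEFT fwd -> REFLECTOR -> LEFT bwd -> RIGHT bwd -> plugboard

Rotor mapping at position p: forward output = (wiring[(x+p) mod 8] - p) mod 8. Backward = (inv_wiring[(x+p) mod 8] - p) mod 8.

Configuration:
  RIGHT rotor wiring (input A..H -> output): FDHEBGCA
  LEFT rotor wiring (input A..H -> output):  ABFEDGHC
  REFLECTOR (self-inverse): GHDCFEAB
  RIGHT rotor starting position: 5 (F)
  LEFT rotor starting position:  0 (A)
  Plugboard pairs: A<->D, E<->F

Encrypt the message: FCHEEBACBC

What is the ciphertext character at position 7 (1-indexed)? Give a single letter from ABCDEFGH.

Char 1 ('F'): step: R->6, L=0; F->plug->E->R->B->L->B->refl->H->L'->G->R'->F->plug->E
Char 2 ('C'): step: R->7, L=0; C->plug->C->R->E->L->D->refl->C->L'->H->R'->G->plug->G
Char 3 ('H'): step: R->0, L->1 (L advanced); H->plug->H->R->A->L->A->refl->G->L'->F->R'->A->plug->D
Char 4 ('E'): step: R->1, L=1; E->plug->F->R->B->L->E->refl->F->L'->E->R'->H->plug->H
Char 5 ('E'): step: R->2, L=1; E->plug->F->R->G->L->B->refl->H->L'->H->R'->C->plug->C
Char 6 ('B'): step: R->3, L=1; B->plug->B->R->G->L->B->refl->H->L'->H->R'->D->plug->A
Char 7 ('A'): step: R->4, L=1; A->plug->D->R->E->L->F->refl->E->L'->B->R'->E->plug->F

F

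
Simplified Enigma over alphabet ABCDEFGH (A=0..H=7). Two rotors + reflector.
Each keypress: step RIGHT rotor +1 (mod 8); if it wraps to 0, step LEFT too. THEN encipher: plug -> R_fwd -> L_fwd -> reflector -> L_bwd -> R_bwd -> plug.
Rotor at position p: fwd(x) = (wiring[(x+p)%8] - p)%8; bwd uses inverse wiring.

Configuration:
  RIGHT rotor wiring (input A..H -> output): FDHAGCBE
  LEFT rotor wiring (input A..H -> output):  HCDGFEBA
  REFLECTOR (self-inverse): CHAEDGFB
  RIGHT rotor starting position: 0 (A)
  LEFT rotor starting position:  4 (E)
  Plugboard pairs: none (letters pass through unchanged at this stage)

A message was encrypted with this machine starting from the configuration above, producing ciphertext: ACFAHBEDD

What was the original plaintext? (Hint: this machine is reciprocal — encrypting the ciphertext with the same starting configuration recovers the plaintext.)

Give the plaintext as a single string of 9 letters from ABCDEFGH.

Char 1 ('A'): step: R->1, L=4; A->plug->A->R->C->L->F->refl->G->L'->F->R'->D->plug->D
Char 2 ('C'): step: R->2, L=4; C->plug->C->R->E->L->D->refl->E->L'->D->R'->G->plug->G
Char 3 ('F'): step: R->3, L=4; F->plug->F->R->C->L->F->refl->G->L'->F->R'->A->plug->A
Char 4 ('A'): step: R->4, L=4; A->plug->A->R->C->L->F->refl->G->L'->F->R'->C->plug->C
Char 5 ('H'): step: R->5, L=4; H->plug->H->R->B->L->A->refl->C->L'->H->R'->C->plug->C
Char 6 ('B'): step: R->6, L=4; B->plug->B->R->G->L->H->refl->B->L'->A->R'->G->plug->G
Char 7 ('E'): step: R->7, L=4; E->plug->E->R->B->L->A->refl->C->L'->H->R'->F->plug->F
Char 8 ('D'): step: R->0, L->5 (L advanced); D->plug->D->R->A->L->H->refl->B->L'->G->R'->E->plug->E
Char 9 ('D'): step: R->1, L=5; D->plug->D->R->F->L->G->refl->F->L'->E->R'->H->plug->H

Answer: DGACCGFEH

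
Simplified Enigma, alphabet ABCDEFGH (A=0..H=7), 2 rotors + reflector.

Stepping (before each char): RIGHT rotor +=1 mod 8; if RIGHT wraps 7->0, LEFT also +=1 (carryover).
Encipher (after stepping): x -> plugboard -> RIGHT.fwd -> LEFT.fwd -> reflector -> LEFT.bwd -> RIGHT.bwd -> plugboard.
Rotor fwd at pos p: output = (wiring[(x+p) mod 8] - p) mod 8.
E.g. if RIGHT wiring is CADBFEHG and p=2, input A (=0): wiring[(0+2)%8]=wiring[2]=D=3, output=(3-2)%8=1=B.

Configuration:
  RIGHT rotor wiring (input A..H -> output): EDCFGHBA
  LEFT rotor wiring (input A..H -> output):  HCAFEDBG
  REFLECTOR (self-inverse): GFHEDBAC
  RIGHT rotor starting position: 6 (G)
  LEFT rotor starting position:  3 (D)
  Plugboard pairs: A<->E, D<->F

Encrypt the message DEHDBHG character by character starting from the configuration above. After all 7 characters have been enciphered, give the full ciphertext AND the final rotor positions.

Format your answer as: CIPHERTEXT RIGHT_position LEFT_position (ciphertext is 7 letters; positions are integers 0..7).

Answer: EABCDBD 5 4

Derivation:
Char 1 ('D'): step: R->7, L=3; D->plug->F->R->H->L->F->refl->B->L'->B->R'->A->plug->E
Char 2 ('E'): step: R->0, L->4 (L advanced); E->plug->A->R->E->L->D->refl->E->L'->G->R'->E->plug->A
Char 3 ('H'): step: R->1, L=4; H->plug->H->R->D->L->C->refl->H->L'->B->R'->B->plug->B
Char 4 ('D'): step: R->2, L=4; D->plug->F->R->G->L->E->refl->D->L'->E->R'->C->plug->C
Char 5 ('B'): step: R->3, L=4; B->plug->B->R->D->L->C->refl->H->L'->B->R'->F->plug->D
Char 6 ('H'): step: R->4, L=4; H->plug->H->R->B->L->H->refl->C->L'->D->R'->B->plug->B
Char 7 ('G'): step: R->5, L=4; G->plug->G->R->A->L->A->refl->G->L'->F->R'->F->plug->D
Final: ciphertext=EABCDBD, RIGHT=5, LEFT=4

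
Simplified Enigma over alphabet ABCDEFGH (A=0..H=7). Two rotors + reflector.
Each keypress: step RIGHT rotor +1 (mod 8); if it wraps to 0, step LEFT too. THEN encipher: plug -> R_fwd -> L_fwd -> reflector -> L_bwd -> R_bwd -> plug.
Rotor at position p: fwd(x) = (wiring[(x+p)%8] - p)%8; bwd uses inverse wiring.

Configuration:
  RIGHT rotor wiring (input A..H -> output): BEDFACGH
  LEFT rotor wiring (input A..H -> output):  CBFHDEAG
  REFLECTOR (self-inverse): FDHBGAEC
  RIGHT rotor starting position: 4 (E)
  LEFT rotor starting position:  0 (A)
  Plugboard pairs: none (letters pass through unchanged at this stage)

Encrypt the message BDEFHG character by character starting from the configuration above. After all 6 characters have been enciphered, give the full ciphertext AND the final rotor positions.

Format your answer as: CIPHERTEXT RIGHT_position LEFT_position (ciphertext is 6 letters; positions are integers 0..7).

Char 1 ('B'): step: R->5, L=0; B->plug->B->R->B->L->B->refl->D->L'->E->R'->D->plug->D
Char 2 ('D'): step: R->6, L=0; D->plug->D->R->G->L->A->refl->F->L'->C->R'->G->plug->G
Char 3 ('E'): step: R->7, L=0; E->plug->E->R->G->L->A->refl->F->L'->C->R'->B->plug->B
Char 4 ('F'): step: R->0, L->1 (L advanced); F->plug->F->R->C->L->G->refl->E->L'->B->R'->A->plug->A
Char 5 ('H'): step: R->1, L=1; H->plug->H->R->A->L->A->refl->F->L'->G->R'->G->plug->G
Char 6 ('G'): step: R->2, L=1; G->plug->G->R->H->L->B->refl->D->L'->E->R'->E->plug->E
Final: ciphertext=DGBAGE, RIGHT=2, LEFT=1

Answer: DGBAGE 2 1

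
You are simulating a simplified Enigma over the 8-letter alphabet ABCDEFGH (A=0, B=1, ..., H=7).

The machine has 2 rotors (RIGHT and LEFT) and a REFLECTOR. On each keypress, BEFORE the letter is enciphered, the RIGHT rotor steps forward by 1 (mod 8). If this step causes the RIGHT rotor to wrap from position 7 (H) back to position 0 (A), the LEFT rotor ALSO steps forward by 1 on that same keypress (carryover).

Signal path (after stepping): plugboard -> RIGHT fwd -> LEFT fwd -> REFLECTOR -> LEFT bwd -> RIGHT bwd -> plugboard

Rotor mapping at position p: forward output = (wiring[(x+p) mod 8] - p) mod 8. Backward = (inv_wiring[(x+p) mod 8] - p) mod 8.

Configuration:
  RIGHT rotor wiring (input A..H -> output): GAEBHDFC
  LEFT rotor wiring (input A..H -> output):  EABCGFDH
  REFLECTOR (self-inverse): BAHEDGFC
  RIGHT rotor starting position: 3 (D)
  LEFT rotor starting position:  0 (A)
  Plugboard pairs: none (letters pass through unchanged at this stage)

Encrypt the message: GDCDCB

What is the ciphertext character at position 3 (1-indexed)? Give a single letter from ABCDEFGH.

Char 1 ('G'): step: R->4, L=0; G->plug->G->R->A->L->E->refl->D->L'->G->R'->D->plug->D
Char 2 ('D'): step: R->5, L=0; D->plug->D->R->B->L->A->refl->B->L'->C->R'->H->plug->H
Char 3 ('C'): step: R->6, L=0; C->plug->C->R->A->L->E->refl->D->L'->G->R'->E->plug->E

E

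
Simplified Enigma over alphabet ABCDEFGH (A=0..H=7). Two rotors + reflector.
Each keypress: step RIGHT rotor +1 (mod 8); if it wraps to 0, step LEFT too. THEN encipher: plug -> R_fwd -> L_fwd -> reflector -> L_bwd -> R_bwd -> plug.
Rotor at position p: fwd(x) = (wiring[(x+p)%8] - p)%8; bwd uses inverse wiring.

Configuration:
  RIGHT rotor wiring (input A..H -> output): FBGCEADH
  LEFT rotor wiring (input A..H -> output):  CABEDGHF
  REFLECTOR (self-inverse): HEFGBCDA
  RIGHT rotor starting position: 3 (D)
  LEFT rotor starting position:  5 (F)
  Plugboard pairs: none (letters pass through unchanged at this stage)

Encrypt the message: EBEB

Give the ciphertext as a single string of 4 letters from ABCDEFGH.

Char 1 ('E'): step: R->4, L=5; E->plug->E->R->B->L->C->refl->F->L'->D->R'->D->plug->D
Char 2 ('B'): step: R->5, L=5; B->plug->B->R->G->L->H->refl->A->L'->C->R'->C->plug->C
Char 3 ('E'): step: R->6, L=5; E->plug->E->R->A->L->B->refl->E->L'->F->R'->A->plug->A
Char 4 ('B'): step: R->7, L=5; B->plug->B->R->G->L->H->refl->A->L'->C->R'->C->plug->C

Answer: DCAC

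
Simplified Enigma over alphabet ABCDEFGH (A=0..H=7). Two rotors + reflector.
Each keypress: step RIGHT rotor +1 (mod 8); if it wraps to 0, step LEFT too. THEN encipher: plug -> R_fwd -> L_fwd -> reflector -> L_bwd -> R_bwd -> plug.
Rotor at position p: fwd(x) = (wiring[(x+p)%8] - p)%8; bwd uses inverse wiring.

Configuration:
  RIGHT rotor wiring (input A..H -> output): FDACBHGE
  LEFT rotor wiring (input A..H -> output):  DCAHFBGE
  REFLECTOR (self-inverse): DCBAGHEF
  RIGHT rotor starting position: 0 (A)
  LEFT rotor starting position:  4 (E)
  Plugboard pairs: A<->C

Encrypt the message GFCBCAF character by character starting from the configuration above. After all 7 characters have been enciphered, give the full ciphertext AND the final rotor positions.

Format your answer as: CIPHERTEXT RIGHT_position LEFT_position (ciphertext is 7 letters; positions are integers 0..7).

Answer: BBDFDGG 7 4

Derivation:
Char 1 ('G'): step: R->1, L=4; G->plug->G->R->D->L->A->refl->D->L'->H->R'->B->plug->B
Char 2 ('F'): step: R->2, L=4; F->plug->F->R->C->L->C->refl->B->L'->A->R'->B->plug->B
Char 3 ('C'): step: R->3, L=4; C->plug->A->R->H->L->D->refl->A->L'->D->R'->D->plug->D
Char 4 ('B'): step: R->4, L=4; B->plug->B->R->D->L->A->refl->D->L'->H->R'->F->plug->F
Char 5 ('C'): step: R->5, L=4; C->plug->A->R->C->L->C->refl->B->L'->A->R'->D->plug->D
Char 6 ('A'): step: R->6, L=4; A->plug->C->R->H->L->D->refl->A->L'->D->R'->G->plug->G
Char 7 ('F'): step: R->7, L=4; F->plug->F->R->C->L->C->refl->B->L'->A->R'->G->plug->G
Final: ciphertext=BBDFDGG, RIGHT=7, LEFT=4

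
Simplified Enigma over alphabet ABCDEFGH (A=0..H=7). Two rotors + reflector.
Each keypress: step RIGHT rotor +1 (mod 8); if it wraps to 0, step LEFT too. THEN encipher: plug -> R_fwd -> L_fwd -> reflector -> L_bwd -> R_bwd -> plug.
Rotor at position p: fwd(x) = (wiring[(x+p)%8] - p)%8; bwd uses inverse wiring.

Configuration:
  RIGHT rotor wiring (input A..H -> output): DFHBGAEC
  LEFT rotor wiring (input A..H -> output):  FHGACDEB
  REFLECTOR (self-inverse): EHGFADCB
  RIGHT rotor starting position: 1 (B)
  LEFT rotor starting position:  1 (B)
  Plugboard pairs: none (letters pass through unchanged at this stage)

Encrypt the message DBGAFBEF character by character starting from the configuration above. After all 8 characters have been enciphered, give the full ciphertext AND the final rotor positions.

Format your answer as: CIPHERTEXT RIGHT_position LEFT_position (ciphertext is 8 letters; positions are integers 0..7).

Char 1 ('D'): step: R->2, L=1; D->plug->D->R->G->L->A->refl->E->L'->H->R'->B->plug->B
Char 2 ('B'): step: R->3, L=1; B->plug->B->R->D->L->B->refl->H->L'->C->R'->G->plug->G
Char 3 ('G'): step: R->4, L=1; G->plug->G->R->D->L->B->refl->H->L'->C->R'->A->plug->A
Char 4 ('A'): step: R->5, L=1; A->plug->A->R->D->L->B->refl->H->L'->C->R'->F->plug->F
Char 5 ('F'): step: R->6, L=1; F->plug->F->R->D->L->B->refl->H->L'->C->R'->H->plug->H
Char 6 ('B'): step: R->7, L=1; B->plug->B->R->E->L->C->refl->G->L'->A->R'->D->plug->D
Char 7 ('E'): step: R->0, L->2 (L advanced); E->plug->E->R->G->L->D->refl->F->L'->H->R'->C->plug->C
Char 8 ('F'): step: R->1, L=2; F->plug->F->R->D->L->B->refl->H->L'->F->R'->D->plug->D
Final: ciphertext=BGAFHDCD, RIGHT=1, LEFT=2

Answer: BGAFHDCD 1 2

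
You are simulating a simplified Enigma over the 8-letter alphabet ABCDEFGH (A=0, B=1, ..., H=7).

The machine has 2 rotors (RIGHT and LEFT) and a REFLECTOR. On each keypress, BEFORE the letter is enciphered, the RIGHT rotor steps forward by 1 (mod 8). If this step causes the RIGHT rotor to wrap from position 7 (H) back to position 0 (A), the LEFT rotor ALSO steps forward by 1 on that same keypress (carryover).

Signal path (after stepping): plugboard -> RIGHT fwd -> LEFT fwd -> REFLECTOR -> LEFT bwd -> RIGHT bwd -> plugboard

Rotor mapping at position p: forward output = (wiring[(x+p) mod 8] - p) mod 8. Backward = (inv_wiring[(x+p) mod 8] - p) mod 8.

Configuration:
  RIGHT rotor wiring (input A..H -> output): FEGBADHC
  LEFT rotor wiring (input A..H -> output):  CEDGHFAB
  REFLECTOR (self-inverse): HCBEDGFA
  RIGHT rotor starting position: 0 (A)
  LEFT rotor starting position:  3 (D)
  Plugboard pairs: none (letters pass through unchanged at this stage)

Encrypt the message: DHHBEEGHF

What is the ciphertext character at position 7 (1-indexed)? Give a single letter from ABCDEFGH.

Char 1 ('D'): step: R->1, L=3; D->plug->D->R->H->L->A->refl->H->L'->F->R'->B->plug->B
Char 2 ('H'): step: R->2, L=3; H->plug->H->R->C->L->C->refl->B->L'->G->R'->C->plug->C
Char 3 ('H'): step: R->3, L=3; H->plug->H->R->D->L->F->refl->G->L'->E->R'->D->plug->D
Char 4 ('B'): step: R->4, L=3; B->plug->B->R->H->L->A->refl->H->L'->F->R'->H->plug->H
Char 5 ('E'): step: R->5, L=3; E->plug->E->R->H->L->A->refl->H->L'->F->R'->C->plug->C
Char 6 ('E'): step: R->6, L=3; E->plug->E->R->A->L->D->refl->E->L'->B->R'->A->plug->A
Char 7 ('G'): step: R->7, L=3; G->plug->G->R->E->L->G->refl->F->L'->D->R'->A->plug->A

A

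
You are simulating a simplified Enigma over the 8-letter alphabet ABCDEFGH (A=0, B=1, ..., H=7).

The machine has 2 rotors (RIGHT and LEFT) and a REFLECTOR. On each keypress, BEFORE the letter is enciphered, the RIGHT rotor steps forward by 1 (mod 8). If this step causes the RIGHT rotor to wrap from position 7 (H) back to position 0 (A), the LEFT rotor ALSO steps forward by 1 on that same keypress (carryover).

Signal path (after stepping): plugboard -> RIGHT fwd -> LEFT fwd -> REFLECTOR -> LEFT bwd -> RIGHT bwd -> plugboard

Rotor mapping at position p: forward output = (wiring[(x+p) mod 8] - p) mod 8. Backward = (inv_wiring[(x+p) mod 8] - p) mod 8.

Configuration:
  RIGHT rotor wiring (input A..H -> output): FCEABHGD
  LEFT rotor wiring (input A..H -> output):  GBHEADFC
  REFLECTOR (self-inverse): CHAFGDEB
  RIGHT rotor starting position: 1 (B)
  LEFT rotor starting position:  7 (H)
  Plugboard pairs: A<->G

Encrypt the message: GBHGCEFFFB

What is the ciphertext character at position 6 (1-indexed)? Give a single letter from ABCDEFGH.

Char 1 ('G'): step: R->2, L=7; G->plug->A->R->C->L->C->refl->A->L'->D->R'->G->plug->A
Char 2 ('B'): step: R->3, L=7; B->plug->B->R->G->L->E->refl->G->L'->H->R'->G->plug->A
Char 3 ('H'): step: R->4, L=7; H->plug->H->R->E->L->F->refl->D->L'->A->R'->G->plug->A
Char 4 ('G'): step: R->5, L=7; G->plug->A->R->C->L->C->refl->A->L'->D->R'->G->plug->A
Char 5 ('C'): step: R->6, L=7; C->plug->C->R->H->L->G->refl->E->L'->G->R'->E->plug->E
Char 6 ('E'): step: R->7, L=7; E->plug->E->R->B->L->H->refl->B->L'->F->R'->D->plug->D

D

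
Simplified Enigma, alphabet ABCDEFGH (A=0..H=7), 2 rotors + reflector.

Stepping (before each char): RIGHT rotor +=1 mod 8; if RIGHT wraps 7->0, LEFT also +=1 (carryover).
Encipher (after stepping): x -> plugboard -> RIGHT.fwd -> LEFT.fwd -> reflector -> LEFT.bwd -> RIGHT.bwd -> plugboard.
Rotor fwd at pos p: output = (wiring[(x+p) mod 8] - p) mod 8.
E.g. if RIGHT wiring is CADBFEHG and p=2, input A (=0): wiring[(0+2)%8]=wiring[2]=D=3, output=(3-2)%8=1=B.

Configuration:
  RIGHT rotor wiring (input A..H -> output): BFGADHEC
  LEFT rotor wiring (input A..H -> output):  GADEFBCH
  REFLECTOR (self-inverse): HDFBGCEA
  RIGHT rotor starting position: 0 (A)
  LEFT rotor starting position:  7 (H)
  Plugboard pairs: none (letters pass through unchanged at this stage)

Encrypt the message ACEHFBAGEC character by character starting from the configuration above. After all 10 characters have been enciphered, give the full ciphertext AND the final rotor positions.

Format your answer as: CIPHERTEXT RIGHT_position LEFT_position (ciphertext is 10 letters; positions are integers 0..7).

Char 1 ('A'): step: R->1, L=7; A->plug->A->R->E->L->F->refl->C->L'->G->R'->E->plug->E
Char 2 ('C'): step: R->2, L=7; C->plug->C->R->B->L->H->refl->A->L'->A->R'->F->plug->F
Char 3 ('E'): step: R->3, L=7; E->plug->E->R->H->L->D->refl->B->L'->C->R'->G->plug->G
Char 4 ('H'): step: R->4, L=7; H->plug->H->R->E->L->F->refl->C->L'->G->R'->D->plug->D
Char 5 ('F'): step: R->5, L=7; F->plug->F->R->B->L->H->refl->A->L'->A->R'->E->plug->E
Char 6 ('B'): step: R->6, L=7; B->plug->B->R->E->L->F->refl->C->L'->G->R'->A->plug->A
Char 7 ('A'): step: R->7, L=7; A->plug->A->R->D->L->E->refl->G->L'->F->R'->H->plug->H
Char 8 ('G'): step: R->0, L->0 (L advanced); G->plug->G->R->E->L->F->refl->C->L'->G->R'->C->plug->C
Char 9 ('E'): step: R->1, L=0; E->plug->E->R->G->L->C->refl->F->L'->E->R'->A->plug->A
Char 10 ('C'): step: R->2, L=0; C->plug->C->R->B->L->A->refl->H->L'->H->R'->G->plug->G
Final: ciphertext=EFGDEAHCAG, RIGHT=2, LEFT=0

Answer: EFGDEAHCAG 2 0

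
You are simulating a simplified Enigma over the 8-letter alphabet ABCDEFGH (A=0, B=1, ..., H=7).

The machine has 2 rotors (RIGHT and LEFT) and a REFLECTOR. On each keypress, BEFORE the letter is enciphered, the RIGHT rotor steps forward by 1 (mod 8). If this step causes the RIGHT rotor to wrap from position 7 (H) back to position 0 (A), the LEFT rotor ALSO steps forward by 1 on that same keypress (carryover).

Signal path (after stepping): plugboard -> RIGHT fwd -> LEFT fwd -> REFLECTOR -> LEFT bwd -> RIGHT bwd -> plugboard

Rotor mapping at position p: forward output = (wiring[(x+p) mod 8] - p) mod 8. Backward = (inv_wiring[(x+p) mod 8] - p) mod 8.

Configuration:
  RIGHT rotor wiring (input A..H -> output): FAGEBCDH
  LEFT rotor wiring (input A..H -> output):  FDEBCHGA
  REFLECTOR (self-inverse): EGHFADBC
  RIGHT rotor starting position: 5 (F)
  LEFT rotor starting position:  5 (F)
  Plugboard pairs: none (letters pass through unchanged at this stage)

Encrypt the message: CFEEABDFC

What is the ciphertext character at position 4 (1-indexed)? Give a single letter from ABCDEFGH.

Char 1 ('C'): step: R->6, L=5; C->plug->C->R->H->L->F->refl->D->L'->C->R'->D->plug->D
Char 2 ('F'): step: R->7, L=5; F->plug->F->R->C->L->D->refl->F->L'->H->R'->D->plug->D
Char 3 ('E'): step: R->0, L->6 (L advanced); E->plug->E->R->B->L->C->refl->H->L'->C->R'->F->plug->F
Char 4 ('E'): step: R->1, L=6; E->plug->E->R->B->L->C->refl->H->L'->C->R'->F->plug->F

F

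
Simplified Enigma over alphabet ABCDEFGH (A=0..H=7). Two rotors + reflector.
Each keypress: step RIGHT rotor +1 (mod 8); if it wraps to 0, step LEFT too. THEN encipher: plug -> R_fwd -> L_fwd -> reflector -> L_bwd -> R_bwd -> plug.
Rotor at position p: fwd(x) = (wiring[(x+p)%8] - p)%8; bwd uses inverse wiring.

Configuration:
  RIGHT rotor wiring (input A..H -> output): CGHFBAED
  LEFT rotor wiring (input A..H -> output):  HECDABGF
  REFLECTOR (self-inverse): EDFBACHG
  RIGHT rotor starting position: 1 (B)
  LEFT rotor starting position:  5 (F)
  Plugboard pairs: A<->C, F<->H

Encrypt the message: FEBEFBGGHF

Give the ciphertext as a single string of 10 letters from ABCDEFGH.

Char 1 ('F'): step: R->2, L=5; F->plug->H->R->E->L->H->refl->G->L'->G->R'->D->plug->D
Char 2 ('E'): step: R->3, L=5; E->plug->E->R->A->L->E->refl->A->L'->C->R'->A->plug->C
Char 3 ('B'): step: R->4, L=5; B->plug->B->R->E->L->H->refl->G->L'->G->R'->E->plug->E
Char 4 ('E'): step: R->5, L=5; E->plug->E->R->B->L->B->refl->D->L'->H->R'->B->plug->B
Char 5 ('F'): step: R->6, L=5; F->plug->H->R->C->L->A->refl->E->L'->A->R'->D->plug->D
Char 6 ('B'): step: R->7, L=5; B->plug->B->R->D->L->C->refl->F->L'->F->R'->H->plug->F
Char 7 ('G'): step: R->0, L->6 (L advanced); G->plug->G->R->E->L->E->refl->A->L'->A->R'->F->plug->H
Char 8 ('G'): step: R->1, L=6; G->plug->G->R->C->L->B->refl->D->L'->H->R'->E->plug->E
Char 9 ('H'): step: R->2, L=6; H->plug->F->R->B->L->H->refl->G->L'->D->R'->B->plug->B
Char 10 ('F'): step: R->3, L=6; F->plug->H->R->E->L->E->refl->A->L'->A->R'->E->plug->E

Answer: DCEBDFHEBE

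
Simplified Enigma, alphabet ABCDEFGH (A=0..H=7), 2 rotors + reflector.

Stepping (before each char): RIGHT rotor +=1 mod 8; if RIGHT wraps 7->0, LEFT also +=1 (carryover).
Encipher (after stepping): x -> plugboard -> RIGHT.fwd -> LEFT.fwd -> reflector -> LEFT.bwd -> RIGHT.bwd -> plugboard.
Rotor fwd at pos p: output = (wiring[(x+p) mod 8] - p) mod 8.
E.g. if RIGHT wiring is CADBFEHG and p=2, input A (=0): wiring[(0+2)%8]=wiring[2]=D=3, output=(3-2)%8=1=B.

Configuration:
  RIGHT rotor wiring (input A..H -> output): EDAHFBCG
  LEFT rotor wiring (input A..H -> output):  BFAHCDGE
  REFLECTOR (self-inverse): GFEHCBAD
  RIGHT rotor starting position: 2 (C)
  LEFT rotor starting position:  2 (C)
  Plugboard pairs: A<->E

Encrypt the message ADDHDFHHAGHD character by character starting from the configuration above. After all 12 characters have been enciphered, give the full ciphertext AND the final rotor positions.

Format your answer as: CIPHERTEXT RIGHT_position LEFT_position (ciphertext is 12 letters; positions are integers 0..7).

Answer: FAAFHBFCFFAA 6 3

Derivation:
Char 1 ('A'): step: R->3, L=2; A->plug->E->R->D->L->B->refl->F->L'->B->R'->F->plug->F
Char 2 ('D'): step: R->4, L=2; D->plug->D->R->C->L->A->refl->G->L'->A->R'->E->plug->A
Char 3 ('D'): step: R->5, L=2; D->plug->D->R->H->L->D->refl->H->L'->G->R'->E->plug->A
Char 4 ('H'): step: R->6, L=2; H->plug->H->R->D->L->B->refl->F->L'->B->R'->F->plug->F
Char 5 ('D'): step: R->7, L=2; D->plug->D->R->B->L->F->refl->B->L'->D->R'->H->plug->H
Char 6 ('F'): step: R->0, L->3 (L advanced); F->plug->F->R->B->L->H->refl->D->L'->D->R'->B->plug->B
Char 7 ('H'): step: R->1, L=3; H->plug->H->R->D->L->D->refl->H->L'->B->R'->F->plug->F
Char 8 ('H'): step: R->2, L=3; H->plug->H->R->B->L->H->refl->D->L'->D->R'->C->plug->C
Char 9 ('A'): step: R->3, L=3; A->plug->E->R->D->L->D->refl->H->L'->B->R'->F->plug->F
Char 10 ('G'): step: R->4, L=3; G->plug->G->R->E->L->B->refl->F->L'->H->R'->F->plug->F
Char 11 ('H'): step: R->5, L=3; H->plug->H->R->A->L->E->refl->C->L'->G->R'->E->plug->A
Char 12 ('D'): step: R->6, L=3; D->plug->D->R->F->L->G->refl->A->L'->C->R'->E->plug->A
Final: ciphertext=FAAFHBFCFFAA, RIGHT=6, LEFT=3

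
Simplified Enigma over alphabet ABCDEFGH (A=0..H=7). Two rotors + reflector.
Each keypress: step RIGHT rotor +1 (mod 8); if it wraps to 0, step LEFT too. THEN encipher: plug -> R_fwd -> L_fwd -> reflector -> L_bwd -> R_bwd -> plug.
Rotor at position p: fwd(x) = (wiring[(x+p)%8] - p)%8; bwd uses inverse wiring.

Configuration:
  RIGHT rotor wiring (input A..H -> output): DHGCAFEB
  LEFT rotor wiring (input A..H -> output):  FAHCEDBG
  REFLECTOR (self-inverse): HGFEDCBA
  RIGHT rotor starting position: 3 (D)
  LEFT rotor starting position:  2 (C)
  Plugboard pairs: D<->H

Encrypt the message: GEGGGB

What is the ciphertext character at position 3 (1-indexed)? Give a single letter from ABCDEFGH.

Char 1 ('G'): step: R->4, L=2; G->plug->G->R->C->L->C->refl->F->L'->A->R'->C->plug->C
Char 2 ('E'): step: R->5, L=2; E->plug->E->R->C->L->C->refl->F->L'->A->R'->A->plug->A
Char 3 ('G'): step: R->6, L=2; G->plug->G->R->C->L->C->refl->F->L'->A->R'->E->plug->E

E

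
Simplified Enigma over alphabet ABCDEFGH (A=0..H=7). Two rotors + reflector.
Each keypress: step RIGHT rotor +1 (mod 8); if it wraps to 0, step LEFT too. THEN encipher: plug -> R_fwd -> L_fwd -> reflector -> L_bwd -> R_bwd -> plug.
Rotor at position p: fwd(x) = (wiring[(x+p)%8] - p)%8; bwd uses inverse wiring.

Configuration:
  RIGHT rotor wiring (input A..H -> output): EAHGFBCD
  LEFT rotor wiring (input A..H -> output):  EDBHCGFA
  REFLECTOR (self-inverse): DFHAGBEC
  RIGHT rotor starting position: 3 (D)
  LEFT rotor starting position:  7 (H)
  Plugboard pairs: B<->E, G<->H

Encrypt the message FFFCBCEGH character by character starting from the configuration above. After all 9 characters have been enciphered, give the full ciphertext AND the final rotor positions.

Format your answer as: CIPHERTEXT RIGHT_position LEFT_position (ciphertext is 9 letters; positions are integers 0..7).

Answer: EDBDEBCAF 4 0

Derivation:
Char 1 ('F'): step: R->4, L=7; F->plug->F->R->E->L->A->refl->D->L'->F->R'->B->plug->E
Char 2 ('F'): step: R->5, L=7; F->plug->F->R->C->L->E->refl->G->L'->H->R'->D->plug->D
Char 3 ('F'): step: R->6, L=7; F->plug->F->R->A->L->B->refl->F->L'->B->R'->E->plug->B
Char 4 ('C'): step: R->7, L=7; C->plug->C->R->B->L->F->refl->B->L'->A->R'->D->plug->D
Char 5 ('B'): step: R->0, L->0 (L advanced); B->plug->E->R->F->L->G->refl->E->L'->A->R'->B->plug->E
Char 6 ('C'): step: R->1, L=0; C->plug->C->R->F->L->G->refl->E->L'->A->R'->E->plug->B
Char 7 ('E'): step: R->2, L=0; E->plug->B->R->E->L->C->refl->H->L'->D->R'->C->plug->C
Char 8 ('G'): step: R->3, L=0; G->plug->H->R->E->L->C->refl->H->L'->D->R'->A->plug->A
Char 9 ('H'): step: R->4, L=0; H->plug->G->R->D->L->H->refl->C->L'->E->R'->F->plug->F
Final: ciphertext=EDBDEBCAF, RIGHT=4, LEFT=0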